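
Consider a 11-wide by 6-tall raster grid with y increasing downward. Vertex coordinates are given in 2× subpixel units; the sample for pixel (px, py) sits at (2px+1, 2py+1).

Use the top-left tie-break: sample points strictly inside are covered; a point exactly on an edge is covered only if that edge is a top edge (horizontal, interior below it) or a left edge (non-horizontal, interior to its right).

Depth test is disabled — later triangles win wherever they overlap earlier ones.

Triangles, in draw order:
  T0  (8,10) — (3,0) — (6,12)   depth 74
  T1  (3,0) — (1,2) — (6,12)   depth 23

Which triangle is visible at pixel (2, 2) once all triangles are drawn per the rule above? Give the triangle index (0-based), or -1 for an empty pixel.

T0:
  2·area = 30  (B↔C swapped to make it positive)
  edge (8, 10)→(6, 12): d=(-2,2) right/bottom  bias=-1
  edge (6, 12)→(3, 0): d=(-3,-12) top-left  bias=+0
  edge (3, 0)→(8, 10): d=(5,10) right/bottom  bias=-1
    (8,0)@(17, 1): e=[0,165,-135] → ·  [on edge]
    (7,1)@(15, 3): e=[0,135,-105] → ·  [on edge]
    (2,2)@(5, 5): e=[16,9,5] → #
    (3,2)@(7, 5): e=[12,33,-15] → ·
    (6,2)@(13, 5): e=[0,105,-75] → ·  [on edge]
    (2,3)@(5, 7): e=[12,3,15] → #
    (3,3)@(7, 7): e=[8,27,-5] → ·
    (5,3)@(11, 7): e=[0,75,-45] → ·  [on edge]
    (2,4)@(5, 9): e=[8,-3,25] → ·
    (3,4)@(7, 9): e=[4,21,5] → #
    (4,4)@(9, 9): e=[0,45,-15] → ·  [on edge]
    (3,5)@(7, 11): e=[0,15,15] → ·  [on edge]
  covered (3 px):
    · · · · · · · · · · ·
    · · · · · · · · · · ·
    · · # · · · · · · · ·
    · · # · · · · · · · ·
    · · · # · · · · · · ·
    · · · · · · · · · · ·
T1:
  2·area = 30  (B↔C swapped to make it positive)
  edge (3, 0)→(6, 12): d=(3,12) right/bottom  bias=-1
  edge (6, 12)→(1, 2): d=(-5,-10) top-left  bias=+0
  edge (1, 2)→(3, 0): d=(2,-2) top-left  bias=+0
    (1,0)@(3, 1): e=[3,25,2] → #
    (2,0)@(5, 1): e=[-21,45,6] → ·
    (1,1)@(3, 3): e=[9,15,6] → #
    (2,1)@(5, 3): e=[-15,35,10] → ·
    (1,2)@(3, 5): e=[15,5,10] → #
    (2,2)@(5, 5): e=[-9,25,14] → ·
    (1,3)@(3, 7): e=[21,-5,14] → ·
    (2,4)@(5, 9): e=[3,5,22] → #
    (3,4)@(7, 9): e=[-21,25,26] → ·
    (2,5)@(5, 11): e=[9,-5,26] → ·
  covered (4 px):
    · # · · · · · · · · ·
    · # · · · · · · · · ·
    · # · · · · · · · · ·
    · · · · · · · · · · ·
    · · # · · · · · · · ·
    · · · · · · · · · · ·

Z-buffer (winner per pixel, '.' = empty):
  . 1 . . . . . . . . .
  . 1 . . . . . . . . .
  . 1 0 . . . . . . . .
  . . 0 . . . . . . . .
  . . 1 0 . . . . . . .
  . . . . . . . . . . .

Result: 0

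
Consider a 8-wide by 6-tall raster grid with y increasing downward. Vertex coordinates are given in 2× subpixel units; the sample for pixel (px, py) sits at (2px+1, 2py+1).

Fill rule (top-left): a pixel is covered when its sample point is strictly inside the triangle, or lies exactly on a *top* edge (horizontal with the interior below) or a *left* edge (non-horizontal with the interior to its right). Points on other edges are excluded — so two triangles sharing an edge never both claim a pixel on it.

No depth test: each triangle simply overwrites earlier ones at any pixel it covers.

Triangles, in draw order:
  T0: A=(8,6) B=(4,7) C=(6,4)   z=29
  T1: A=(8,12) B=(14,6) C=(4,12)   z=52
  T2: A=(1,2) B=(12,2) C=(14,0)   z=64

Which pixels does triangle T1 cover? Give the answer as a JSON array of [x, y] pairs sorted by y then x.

T0:
  2·area = 10
  edge (8, 6)→(4, 7): d=(-4,1) right/bottom  bias=-1
  edge (4, 7)→(6, 4): d=(2,-3) top-left  bias=+0
  edge (6, 4)→(8, 6): d=(2,2) right/bottom  bias=-1
    (1,0)@(3, 1): e=[25,-15,0] → ·  [on edge]
    (2,1)@(5, 3): e=[15,-5,0] → ·  [on edge]
    (3,2)@(7, 5): e=[5,5,0] → ·  [on edge]
    (4,3)@(9, 7): e=[-5,15,0] → ·  [on edge]
    (5,4)@(11, 9): e=[-15,25,0] → ·  [on edge]
    (6,5)@(13, 11): e=[-25,35,0] → ·  [on edge]
  covered (0 px):
    · · · · · · · ·
    · · · · · · · ·
    · · · · · · · ·
    · · · · · · · ·
    · · · · · · · ·
    · · · · · · · ·
T1:
  2·area = 24  (B↔C swapped to make it positive)
  edge (8, 12)→(4, 12): d=(-4,0) right/bottom  bias=-1
  edge (4, 12)→(14, 6): d=(10,-6) top-left  bias=+0
  edge (14, 6)→(8, 12): d=(-6,6) right/bottom  bias=-1
    (7,2)@(15, 5): e=[28,-4,0] → ·  [on edge]
    (6,3)@(13, 7): e=[20,4,0] → ·  [on edge]
    (4,4)@(9, 9): e=[12,0,12] → █  [on edge]
    (5,4)@(11, 9): e=[12,12,0] → ·  [on edge]
    (3,5)@(7, 11): e=[4,8,12] → █
    (4,5)@(9, 11): e=[4,20,0] → ·  [on edge]
  covered (2 px):
    · · · · · · · ·
    · · · · · · · ·
    · · · · · · · ·
    · · · · · · · ·
    · · · · █ · · ·
    · · · █ · · · ·
T2:
  2·area = 22  (B↔C swapped to make it positive)
  edge (1, 2)→(14, 0): d=(13,-2) top-left  bias=+0
  edge (14, 0)→(12, 2): d=(-2,2) right/bottom  bias=-1
  edge (12, 2)→(1, 2): d=(-11,0) right/bottom  bias=-1
    (4,0)@(9, 1): e=[3,8,11] → █
    (5,0)@(11, 1): e=[7,4,11] → █
    (6,0)@(13, 1): e=[11,0,11] → ·  [on edge]
    (4,1)@(9, 3): e=[29,4,-11] → ·
    (5,1)@(11, 3): e=[33,0,-11] → ·  [on edge]
    (4,2)@(9, 5): e=[55,0,-33] → ·  [on edge]
    (3,3)@(7, 7): e=[77,0,-55] → ·  [on edge]
    (2,4)@(5, 9): e=[99,0,-77] → ·  [on edge]
    (1,5)@(3, 11): e=[121,0,-99] → ·  [on edge]
  covered (2 px):
    · · · · █ █ · ·
    · · · · · · · ·
    · · · · · · · ·
    · · · · · · · ·
    · · · · · · · ·
    · · · · · · · ·

Answer: [[4,4],[3,5]]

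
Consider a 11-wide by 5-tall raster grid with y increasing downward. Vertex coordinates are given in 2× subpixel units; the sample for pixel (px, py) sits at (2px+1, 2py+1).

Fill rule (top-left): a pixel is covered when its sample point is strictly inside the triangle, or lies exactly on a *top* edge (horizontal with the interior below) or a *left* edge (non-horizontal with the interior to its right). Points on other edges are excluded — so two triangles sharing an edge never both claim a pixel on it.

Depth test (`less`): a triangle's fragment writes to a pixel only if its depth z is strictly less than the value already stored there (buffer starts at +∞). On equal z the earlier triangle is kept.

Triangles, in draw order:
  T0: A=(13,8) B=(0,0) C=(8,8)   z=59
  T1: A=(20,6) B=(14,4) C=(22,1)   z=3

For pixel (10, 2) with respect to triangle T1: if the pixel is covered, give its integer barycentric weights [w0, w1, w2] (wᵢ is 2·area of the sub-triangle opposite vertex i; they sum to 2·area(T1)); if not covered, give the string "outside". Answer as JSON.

T0:
  2·area = 40  (B↔C swapped to make it positive)
  edge (13, 8)→(8, 8): d=(-5,0) right/bottom  bias=-1
  edge (8, 8)→(0, 0): d=(-8,-8) top-left  bias=+0
  edge (0, 0)→(13, 8): d=(13,8) right/bottom  bias=-1
    (0,0)@(1, 1): e=[35,0,5] → X  [on edge]
    (1,0)@(3, 1): e=[35,16,-11] → .
    (0,1)@(1, 3): e=[25,-16,31] → .
    (1,1)@(3, 3): e=[25,0,15] → X  [on edge]
    (2,1)@(5, 3): e=[25,16,-1] → .
    (1,2)@(3, 5): e=[15,-16,41] → .
    (2,2)@(5, 5): e=[15,0,25] → X  [on edge]
    (3,2)@(7, 5): e=[15,16,9] → X
    (4,2)@(9, 5): e=[15,32,-7] → .
    (2,3)@(5, 7): e=[5,-16,51] → .
    (3,3)@(7, 7): e=[5,0,35] → X  [on edge]
    (4,3)@(9, 7): e=[5,16,19] → X
    (4,4)@(9, 9): e=[-5,0,45] → .  [on edge]
  covered (7 px):
    X . . . . . . . . . .
    . X . . . . . . . . .
    . . X X . . . . . . .
    . . . X X X . . . . .
    . . . . . . . . . . .
T1:
  2·area = 34
  edge (20, 6)→(14, 4): d=(-6,-2) top-left  bias=+0
  edge (14, 4)→(22, 1): d=(8,-3) top-left  bias=+0
  edge (22, 1)→(20, 6): d=(-2,5) right/bottom  bias=-1
    (2,0)@(5, 1): e=[0,-51,85] → .  [on edge]
    (5,1)@(11, 3): e=[0,-17,51] → .  [on edge]
    (8,1)@(17, 3): e=[12,1,21] → X
    (9,1)@(19, 3): e=[16,7,11] → X
    (10,1)@(21, 3): e=[20,13,1] → X
    (8,2)@(17, 5): e=[0,17,17] → X  [on edge]
    (10,2)@(21, 5): e=[8,29,-3] → .
    (8,3)@(17, 7): e=[-12,33,13] → .
    (9,3)@(19, 7): e=[-8,39,3] → .
  covered (5 px):
    . . . . . . . . . . .
    . . . . . . . . X X X
    . . . . . . . . X X .
    . . . . . . . . . . .
    . . . . . . . . . . .

Answer: "outside"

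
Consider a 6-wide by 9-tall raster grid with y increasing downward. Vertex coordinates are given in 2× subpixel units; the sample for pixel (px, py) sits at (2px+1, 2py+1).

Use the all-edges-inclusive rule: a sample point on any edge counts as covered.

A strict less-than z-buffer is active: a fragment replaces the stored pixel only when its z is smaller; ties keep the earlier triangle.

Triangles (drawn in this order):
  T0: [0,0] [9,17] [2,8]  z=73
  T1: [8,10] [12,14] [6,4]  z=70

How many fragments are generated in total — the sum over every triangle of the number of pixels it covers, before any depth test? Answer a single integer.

T0:
  2·area = 38
  edge (0, 0)→(9, 17): d=(9,17) inclusive
  edge (9, 17)→(2, 8): d=(-7,-9) inclusive
  edge (2, 8)→(0, 0): d=(-2,-8) inclusive
    (0,1)@(1, 3): e=[10,26,2] → #
    (1,1)@(3, 3): e=[-24,44,18] → ·
    (0,2)@(1, 5): e=[28,12,-2] → ·
    (1,3)@(3, 7): e=[12,16,10] → #
    (2,3)@(5, 7): e=[-22,34,26] → ·
    (1,4)@(3, 9): e=[30,2,6] → #
    (2,4)@(5, 9): e=[-4,20,22] → ·
    (1,5)@(3, 11): e=[48,-12,2] → ·
    (2,5)@(5, 11): e=[14,6,18] → #
    (3,5)@(7, 11): e=[-20,24,34] → ·
    (2,6)@(5, 13): e=[32,-8,14] → ·
    (4,8)@(9, 17): e=[0,0,38] → #  [on edge]
  covered (5 px):
    · · · · · ·
    # · · · · ·
    · · · · · ·
    · # · · · ·
    · # · · · ·
    · · # · · ·
    · · · · · ·
    · · · · · ·
    · · · · # ·
T1:
  2·area = 16  (B↔C swapped to make it positive)
  edge (8, 10)→(6, 4): d=(-2,-6) inclusive
  edge (6, 4)→(12, 14): d=(6,10) inclusive
  edge (12, 14)→(8, 10): d=(-4,-4) inclusive
    (2,0)@(5, 1): e=[0,-8,24] → ·  [on edge]
    (0,1)@(1, 3): e=[-28,44,0] → ·  [on edge]
    (1,2)@(3, 5): e=[-20,36,0] → ·  [on edge]
    (2,3)@(5, 7): e=[-12,28,0] → ·  [on edge]
    (3,3)@(7, 7): e=[0,8,8] → #  [on edge]
    (4,3)@(9, 7): e=[12,-12,16] → ·
    (3,4)@(7, 9): e=[-4,20,0] → ·  [on edge]
    (4,4)@(9, 9): e=[8,0,8] → #  [on edge]
    (5,4)@(11, 9): e=[20,-20,16] → ·
    (4,5)@(9, 11): e=[4,12,0] → #  [on edge]
    (5,5)@(11, 11): e=[16,-8,8] → ·
    (4,6)@(9, 13): e=[0,24,-8] → ·  [on edge]
    (5,6)@(11, 13): e=[12,4,0] → #  [on edge]
  covered (4 px):
    · · · · · ·
    · · · · · ·
    · · · · · ·
    · · · # · ·
    · · · · # ·
    · · · · # ·
    · · · · · #
    · · · · · ·
    · · · · · ·

Answer: 9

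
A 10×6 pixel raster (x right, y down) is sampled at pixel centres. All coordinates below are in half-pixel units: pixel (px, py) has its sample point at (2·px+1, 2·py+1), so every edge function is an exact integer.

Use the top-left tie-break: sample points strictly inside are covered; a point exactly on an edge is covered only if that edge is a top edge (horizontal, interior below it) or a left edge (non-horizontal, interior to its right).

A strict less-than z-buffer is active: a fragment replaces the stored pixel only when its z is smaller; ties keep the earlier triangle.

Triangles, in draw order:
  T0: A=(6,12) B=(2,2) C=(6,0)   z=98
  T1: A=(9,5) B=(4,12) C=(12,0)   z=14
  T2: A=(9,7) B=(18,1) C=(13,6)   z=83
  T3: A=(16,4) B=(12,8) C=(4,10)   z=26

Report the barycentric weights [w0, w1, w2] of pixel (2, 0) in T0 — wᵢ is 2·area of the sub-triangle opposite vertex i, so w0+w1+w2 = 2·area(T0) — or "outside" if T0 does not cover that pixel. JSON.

T0:
  2·area = 48
  edge (6, 12)→(2, 2): d=(-4,-10) top-left  bias=+0
  edge (2, 2)→(6, 0): d=(4,-2) top-left  bias=+0
  edge (6, 0)→(6, 12): d=(0,12) right/bottom  bias=-1
    (2,0)@(5, 1): e=[34,2,12] → X
    (3,0)@(7, 1): e=[54,6,-12] → .
    (1,1)@(3, 3): e=[6,6,36] → X
    (3,1)@(7, 3): e=[46,14,-12] → .
    (1,2)@(3, 5): e=[-2,14,36] → .
    (2,2)@(5, 5): e=[18,18,12] → X
    (3,2)@(7, 5): e=[38,22,-12] → .
    (2,3)@(5, 7): e=[10,26,12] → X
    (3,3)@(7, 7): e=[30,30,-12] → .
    (2,4)@(5, 9): e=[2,34,12] → X
    (3,4)@(7, 9): e=[22,38,-12] → .
    (2,5)@(5, 11): e=[-6,42,12] → .
  covered (6 px):
    . . X . . . . . . .
    . X X . . . . . . .
    . . X . . . . . . .
    . . X . . . . . . .
    . . X . . . . . . .
    . . . . . . . . . .
T1:
  2·area = 4
  edge (9, 5)→(4, 12): d=(-5,7) right/bottom  bias=-1
  edge (4, 12)→(12, 0): d=(8,-12) top-left  bias=+0
  edge (12, 0)→(9, 5): d=(-3,5) right/bottom  bias=-1
    (4,2)@(9, 5): e=[0,4,0] → .  [on edge]
  covered (0 px):
    . . . . . . . . . .
    . . . . . . . . . .
    . . . . . . . . . .
    . . . . . . . . . .
    . . . . . . . . . .
    . . . . . . . . . .
T2:
  2·area = 15
  edge (9, 7)→(18, 1): d=(9,-6) top-left  bias=+0
  edge (18, 1)→(13, 6): d=(-5,5) right/bottom  bias=-1
  edge (13, 6)→(9, 7): d=(-4,1) right/bottom  bias=-1
    (7,1)@(15, 3): e=[0,5,10] → X  [on edge]
    (8,1)@(17, 3): e=[12,-5,8] → .
    (6,2)@(13, 5): e=[6,5,4] → X
    (7,2)@(15, 5): e=[18,-5,2] → .
    (8,2)@(17, 5): e=[30,-15,0] → .  [on edge]
    (4,3)@(9, 7): e=[0,15,0] → .  [on edge]
    (6,3)@(13, 7): e=[24,-5,-4] → .
    (0,4)@(1, 9): e=[-30,45,0] → .  [on edge]
    (1,5)@(3, 11): e=[0,25,-10] → .  [on edge]
  covered (2 px):
    . . . . . . . . . .
    . . . . . . . X . .
    . . . . . . X . . .
    . . . . . . . . . .
    . . . . . . . . . .
    . . . . . . . . . .
T3:
  2·area = 24
  edge (16, 4)→(12, 8): d=(-4,4) right/bottom  bias=-1
  edge (12, 8)→(4, 10): d=(-8,2) right/bottom  bias=-1
  edge (4, 10)→(16, 4): d=(12,-6) top-left  bias=+0
    (9,0)@(19, 1): e=[0,42,-18] → .  [on edge]
    (8,1)@(17, 3): e=[0,30,-6] → .  [on edge]
    (7,2)@(15, 5): e=[0,18,6] → .  [on edge]
    (5,3)@(11, 7): e=[8,10,6] → X
    (6,3)@(13, 7): e=[0,6,18] → .  [on edge]
    (3,4)@(7, 9): e=[16,2,6] → X
    (4,4)@(9, 9): e=[8,-2,18] → .
    (5,4)@(11, 9): e=[0,-6,30] → .  [on edge]
    (3,5)@(7, 11): e=[8,-14,30] → .
    (4,5)@(9, 11): e=[0,-18,42] → .  [on edge]
  covered (2 px):
    . . . . . . . . . .
    . . . . . . . . . .
    . . . . . . . . . .
    . . . . . X . . . .
    . . . X . . . . . .
    . . . . . . . . . .

Result: [2,12,34]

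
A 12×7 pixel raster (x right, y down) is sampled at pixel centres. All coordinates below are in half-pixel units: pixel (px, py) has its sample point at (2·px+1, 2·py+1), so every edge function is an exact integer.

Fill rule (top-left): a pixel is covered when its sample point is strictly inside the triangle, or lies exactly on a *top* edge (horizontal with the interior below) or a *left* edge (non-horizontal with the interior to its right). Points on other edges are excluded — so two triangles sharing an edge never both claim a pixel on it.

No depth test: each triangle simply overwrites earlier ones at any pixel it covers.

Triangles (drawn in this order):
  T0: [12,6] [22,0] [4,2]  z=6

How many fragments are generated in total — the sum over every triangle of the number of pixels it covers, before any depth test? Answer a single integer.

T0:
  2·area = 88  (B↔C swapped to make it positive)
  edge (12, 6)→(4, 2): d=(-8,-4) top-left  bias=+0
  edge (4, 2)→(22, 0): d=(18,-2) top-left  bias=+0
  edge (22, 0)→(12, 6): d=(-10,6) right/bottom  bias=-1
    (6,0)@(13, 1): e=[44,0,44] → X  [on edge]
    (7,0)@(15, 1): e=[52,4,32] → X
    (8,0)@(17, 1): e=[60,8,20] → X
    (9,0)@(19, 1): e=[68,12,8] → X
    (10,0)@(21, 1): e=[76,16,-4] → .
    (3,1)@(7, 3): e=[4,24,60] → X
    (4,1)@(9, 3): e=[12,28,48] → X
    (5,1)@(11, 3): e=[20,32,36] → X
    (8,1)@(17, 3): e=[44,44,0] → .  [on edge]
    (9,1)@(19, 3): e=[52,48,-12] → .
    (3,2)@(7, 5): e=[-12,60,40] → .
    (4,2)@(9, 5): e=[-4,64,28] → .
    (3,4)@(7, 9): e=[-44,132,0] → .  [on edge]
  covered (11 px):
    . . . . . . X X X X . .
    . . . X X X X X . . . .
    . . . . . X X . . . . .
    . . . . . . . . . . . .
    . . . . . . . . . . . .
    . . . . . . . . . . . .
    . . . . . . . . . . . .

Final: 11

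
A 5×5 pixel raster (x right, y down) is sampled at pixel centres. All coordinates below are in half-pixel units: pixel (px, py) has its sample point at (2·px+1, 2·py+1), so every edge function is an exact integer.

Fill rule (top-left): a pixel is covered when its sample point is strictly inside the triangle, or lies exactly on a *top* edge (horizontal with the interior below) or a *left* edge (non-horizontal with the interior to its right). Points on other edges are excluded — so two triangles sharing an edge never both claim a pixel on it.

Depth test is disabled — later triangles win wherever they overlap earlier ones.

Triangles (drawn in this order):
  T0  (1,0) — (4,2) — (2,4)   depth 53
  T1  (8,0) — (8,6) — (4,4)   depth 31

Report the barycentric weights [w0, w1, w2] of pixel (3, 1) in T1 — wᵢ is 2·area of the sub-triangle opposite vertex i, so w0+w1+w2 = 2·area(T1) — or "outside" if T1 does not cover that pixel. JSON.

T0:
  2·area = 10
  edge (1, 0)→(4, 2): d=(3,2) right/bottom  bias=-1
  edge (4, 2)→(2, 4): d=(-2,2) right/bottom  bias=-1
  edge (2, 4)→(1, 0): d=(-1,-4) top-left  bias=+0
    (2,0)@(5, 1): e=[-5,0,15] → ·  [on edge]
    (1,1)@(3, 3): e=[5,0,5] → ·  [on edge]
    (0,2)@(1, 5): e=[15,0,-5] → ·  [on edge]
  covered (0 px):
    · · · · ·
    · · · · ·
    · · · · ·
    · · · · ·
    · · · · ·
T1:
  2·area = 24
  edge (8, 0)→(8, 6): d=(0,6) right/bottom  bias=-1
  edge (8, 6)→(4, 4): d=(-4,-2) top-left  bias=+0
  edge (4, 4)→(8, 0): d=(4,-4) top-left  bias=+0
    (3,0)@(7, 1): e=[6,18,0] → #  [on edge]
    (4,0)@(9, 1): e=[-6,22,8] → ·
    (2,1)@(5, 3): e=[18,6,0] → #  [on edge]
    (4,1)@(9, 3): e=[-6,14,16] → ·
    (1,2)@(3, 5): e=[30,-6,0] → ·  [on edge]
    (2,2)@(5, 5): e=[18,-2,8] → ·
    (3,2)@(7, 5): e=[6,2,16] → #
    (4,2)@(9, 5): e=[-6,6,24] → ·
    (0,3)@(1, 7): e=[42,-18,0] → ·  [on edge]
    (3,3)@(7, 7): e=[6,-6,24] → ·
  covered (4 px):
    · · · # ·
    · · # # ·
    · · · # ·
    · · · · ·
    · · · · ·

Result: [10,8,6]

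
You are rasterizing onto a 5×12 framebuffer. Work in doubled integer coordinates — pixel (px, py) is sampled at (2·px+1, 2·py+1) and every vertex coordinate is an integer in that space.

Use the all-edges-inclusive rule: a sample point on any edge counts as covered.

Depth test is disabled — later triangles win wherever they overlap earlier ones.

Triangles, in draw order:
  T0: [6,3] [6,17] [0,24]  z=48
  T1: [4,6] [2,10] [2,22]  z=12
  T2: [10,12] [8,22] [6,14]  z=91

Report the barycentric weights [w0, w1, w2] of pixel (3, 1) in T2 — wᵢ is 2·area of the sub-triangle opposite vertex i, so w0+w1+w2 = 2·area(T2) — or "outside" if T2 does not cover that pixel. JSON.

T0:
  2·area = 84
  edge (6, 3)→(6, 17): d=(0,14) inclusive
  edge (6, 17)→(0, 24): d=(-6,7) inclusive
  edge (0, 24)→(6, 3): d=(6,-21) inclusive
    (2,3)@(5, 7): e=[14,67,3] → X
    (3,3)@(7, 7): e=[-14,53,45] → .
    (2,4)@(5, 9): e=[14,55,15] → X
    (3,4)@(7, 9): e=[-14,41,57] → .
    (2,5)@(5, 11): e=[14,43,27] → X
    (3,5)@(7, 11): e=[-14,29,69] → .
    (2,6)@(5, 13): e=[14,31,39] → X
    (3,6)@(7, 13): e=[-14,17,81] → .
    (1,7)@(3, 15): e=[42,33,9] → X
    (3,7)@(7, 15): e=[-14,5,93] → .
    (1,8)@(3, 17): e=[42,21,21] → X
    (3,8)@(7, 17): e=[-14,-7,105] → .
  covered (10 px):
    . . . . .
    . . . . .
    . . . . .
    . . X . .
    . . X . .
    . . X . .
    . . X . .
    . X X . .
    . X X . .
    . X . . .
    X . . . .
    . . . . .
T1:
  2·area = 24  (B↔C swapped to make it positive)
  edge (4, 6)→(2, 22): d=(-2,16) inclusive
  edge (2, 22)→(2, 10): d=(0,-12) inclusive
  edge (2, 10)→(4, 6): d=(2,-4) inclusive
    (1,4)@(3, 9): e=[10,12,2] → X
    (2,4)@(5, 9): e=[-22,36,10] → .
    (1,5)@(3, 11): e=[6,12,6] → X
    (2,5)@(5, 11): e=[-26,36,14] → .
    (1,6)@(3, 13): e=[2,12,10] → X
    (2,6)@(5, 13): e=[-30,36,18] → .
    (1,7)@(3, 15): e=[-2,12,14] → .
  covered (3 px):
    . . . . .
    . . . . .
    . . . . .
    . . . . .
    . X . . .
    . X . . .
    . X . . .
    . . . . .
    . . . . .
    . . . . .
    . . . . .
    . . . . .
T2:
  2·area = 36
  edge (10, 12)→(8, 22): d=(-2,10) inclusive
  edge (8, 22)→(6, 14): d=(-2,-8) inclusive
  edge (6, 14)→(10, 12): d=(4,-2) inclusive
    (4,6)@(9, 13): e=[8,26,2] → X
    (3,7)@(7, 15): e=[24,6,6] → X
    (3,8)@(7, 17): e=[20,2,14] → X
    (4,8)@(9, 17): e=[0,18,18] → X  [on edge]
    (3,9)@(7, 19): e=[16,-2,22] → .
    (4,9)@(9, 19): e=[-4,14,26] → .
  covered (5 px):
    . . . . .
    . . . . .
    . . . . .
    . . . . .
    . . . . .
    . . . . .
    . . . . X
    . . . X X
    . . . X X
    . . . . .
    . . . . .
    . . . . .

Answer: "outside"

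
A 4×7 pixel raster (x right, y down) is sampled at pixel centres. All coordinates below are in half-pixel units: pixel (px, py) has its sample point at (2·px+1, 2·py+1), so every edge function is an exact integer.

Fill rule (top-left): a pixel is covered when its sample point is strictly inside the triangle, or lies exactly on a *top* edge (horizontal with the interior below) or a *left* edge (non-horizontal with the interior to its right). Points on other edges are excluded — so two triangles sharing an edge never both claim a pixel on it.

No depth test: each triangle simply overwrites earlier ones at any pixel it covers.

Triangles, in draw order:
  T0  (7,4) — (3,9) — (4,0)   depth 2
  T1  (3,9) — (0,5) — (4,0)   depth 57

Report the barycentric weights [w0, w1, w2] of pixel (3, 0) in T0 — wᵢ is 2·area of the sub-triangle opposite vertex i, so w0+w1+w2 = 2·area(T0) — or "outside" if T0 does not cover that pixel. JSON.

T0:
  2·area = 31
  edge (7, 4)→(3, 9): d=(-4,5) right/bottom  bias=-1
  edge (3, 9)→(4, 0): d=(1,-9) top-left  bias=+0
  edge (4, 0)→(7, 4): d=(3,4) right/bottom  bias=-1
    (2,1)@(5, 3): e=[14,12,5] → X
    (3,1)@(7, 3): e=[4,30,-3] → .
    (2,2)@(5, 5): e=[6,14,11] → X
    (3,2)@(7, 5): e=[-4,32,3] → .
    (2,3)@(5, 7): e=[-2,16,17] → .
    (1,4)@(3, 9): e=[0,0,31] → .  [on edge]
  covered (2 px):
    . . . .
    . . X .
    . . X .
    . . . .
    . . . .
    . . . .
    . . . .
T1:
  2·area = 31
  edge (3, 9)→(0, 5): d=(-3,-4) top-left  bias=+0
  edge (0, 5)→(4, 0): d=(4,-5) top-left  bias=+0
  edge (4, 0)→(3, 9): d=(-1,9) right/bottom  bias=-1
    (1,1)@(3, 3): e=[18,7,6] → X
    (2,1)@(5, 3): e=[26,17,-12] → .
    (0,2)@(1, 5): e=[4,5,22] → X
    (2,2)@(5, 5): e=[20,25,-14] → .
    (0,3)@(1, 7): e=[-2,13,20] → .
    (1,3)@(3, 7): e=[6,23,2] → X
    (2,3)@(5, 7): e=[14,33,-16] → .
    (1,4)@(3, 9): e=[0,31,0] → .  [on edge]
  covered (4 px):
    . . . .
    . X . .
    X X . .
    . X . .
    . . . .
    . . . .
    . . . .

Result: "outside"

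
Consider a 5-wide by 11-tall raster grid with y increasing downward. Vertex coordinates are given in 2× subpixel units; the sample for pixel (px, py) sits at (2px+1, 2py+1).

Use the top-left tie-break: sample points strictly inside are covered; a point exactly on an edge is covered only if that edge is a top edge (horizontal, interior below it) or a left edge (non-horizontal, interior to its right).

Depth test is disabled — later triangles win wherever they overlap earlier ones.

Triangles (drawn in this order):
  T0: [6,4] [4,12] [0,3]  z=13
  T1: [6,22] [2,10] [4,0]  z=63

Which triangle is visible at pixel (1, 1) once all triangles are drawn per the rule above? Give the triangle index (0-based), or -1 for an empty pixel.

T0:
  2·area = 50
  edge (6, 4)→(4, 12): d=(-2,8) right/bottom  bias=-1
  edge (4, 12)→(0, 3): d=(-4,-9) top-left  bias=+0
  edge (0, 3)→(6, 4): d=(6,1) right/bottom  bias=-1
    (0,2)@(1, 5): e=[38,1,11] → #
    (1,2)@(3, 5): e=[22,19,9] → #
    (2,2)@(5, 5): e=[6,37,7] → #
    (3,2)@(7, 5): e=[-10,55,5] → ·
    (0,3)@(1, 7): e=[34,-7,23] → ·
    (1,3)@(3, 7): e=[18,11,21] → #
    (3,3)@(7, 7): e=[-14,47,17] → ·
    (1,4)@(3, 9): e=[14,3,33] → #
    (2,4)@(5, 9): e=[-2,21,31] → ·
    (1,5)@(3, 11): e=[10,-5,45] → ·
  covered (6 px):
    · · · · ·
    · · · · ·
    # # # · ·
    · # # · ·
    · # · · ·
    · · · · ·
    · · · · ·
    · · · · ·
    · · · · ·
    · · · · ·
    · · · · ·
T1:
  2·area = 64
  edge (6, 22)→(2, 10): d=(-4,-12) top-left  bias=+0
  edge (2, 10)→(4, 0): d=(2,-10) top-left  bias=+0
  edge (4, 0)→(6, 22): d=(2,22) right/bottom  bias=-1
    (1,2)@(3, 5): e=[32,0,32] → #  [on edge]
    (2,2)@(5, 5): e=[56,20,-12] → ·
    (0,3)@(1, 7): e=[0,-16,80] → ·  [on edge]
    (1,3)@(3, 7): e=[24,4,36] → #
    (2,3)@(5, 7): e=[48,24,-8] → ·
    (1,4)@(3, 9): e=[16,8,40] → #
    (2,4)@(5, 9): e=[40,28,-4] → ·
    (1,5)@(3, 11): e=[8,12,44] → #
    (2,5)@(5, 11): e=[32,32,0] → ·  [on edge]
    (1,6)@(3, 13): e=[0,16,48] → #  [on edge]
    (2,6)@(5, 13): e=[24,36,4] → #
    (3,6)@(7, 13): e=[48,56,-40] → ·
    (0,7)@(1, 15): e=[-32,0,96] → ·  [on edge]
    (2,9)@(5, 19): e=[0,48,16] → #  [on edge]
  covered (9 px):
    · · · · ·
    · · · · ·
    · # · · ·
    · # · · ·
    · # · · ·
    · # · · ·
    · # # · ·
    · · # · ·
    · · # · ·
    · · # · ·
    · · · · ·

Z-buffer (winner per pixel, '.' = empty):
  . . . . .
  . . . . .
  0 1 0 . .
  . 1 0 . .
  . 1 . . .
  . 1 . . .
  . 1 1 . .
  . . 1 . .
  . . 1 . .
  . . 1 . .
  . . . . .

Final: -1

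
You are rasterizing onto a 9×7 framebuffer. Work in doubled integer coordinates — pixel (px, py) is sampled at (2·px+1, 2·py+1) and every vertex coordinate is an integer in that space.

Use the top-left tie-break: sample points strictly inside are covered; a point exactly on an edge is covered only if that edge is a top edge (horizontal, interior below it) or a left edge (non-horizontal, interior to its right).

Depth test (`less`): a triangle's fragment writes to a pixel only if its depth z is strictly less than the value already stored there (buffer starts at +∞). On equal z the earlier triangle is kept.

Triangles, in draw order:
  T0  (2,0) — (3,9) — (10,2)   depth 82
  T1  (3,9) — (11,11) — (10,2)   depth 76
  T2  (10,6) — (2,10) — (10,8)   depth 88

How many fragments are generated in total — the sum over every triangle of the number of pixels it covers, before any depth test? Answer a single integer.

T0:
  2·area = 70  (B↔C swapped to make it positive)
  edge (2, 0)→(10, 2): d=(8,2) right/bottom  bias=-1
  edge (10, 2)→(3, 9): d=(-7,7) right/bottom  bias=-1
  edge (3, 9)→(2, 0): d=(-1,-9) top-left  bias=+0
    (1,0)@(3, 1): e=[6,56,8] → X
    (2,0)@(5, 1): e=[2,42,26] → X
    (3,0)@(7, 1): e=[-2,28,44] → .
    (5,0)@(11, 1): e=[-10,0,80] → .  [on edge]
    (1,1)@(3, 3): e=[22,42,6] → X
    (3,1)@(7, 3): e=[14,14,42] → X
    (4,1)@(9, 3): e=[10,0,60] → .  [on edge]
    (1,2)@(3, 5): e=[38,28,4] → X
    (3,2)@(7, 5): e=[30,0,40] → .  [on edge]
    (1,3)@(3, 7): e=[54,14,2] → X
    (2,3)@(5, 7): e=[50,0,20] → .  [on edge]
    (1,4)@(3, 9): e=[70,0,0] → .  [on edge]
    (0,5)@(1, 11): e=[90,0,-20] → .  [on edge]
  covered (8 px):
    . X X . . . . . .
    . X X X . . . . .
    . X X . . . . . .
    . X . . . . . . .
    . . . . . . . . .
    . . . . . . . . .
    . . . . . . . . .
T1:
  2·area = 70  (B↔C swapped to make it positive)
  edge (3, 9)→(10, 2): d=(7,-7) top-left  bias=+0
  edge (10, 2)→(11, 11): d=(1,9) right/bottom  bias=-1
  edge (11, 11)→(3, 9): d=(-8,-2) top-left  bias=+0
    (5,0)@(11, 1): e=[0,-10,80] → .  [on edge]
    (4,1)@(9, 3): e=[0,10,60] → X  [on edge]
    (5,1)@(11, 3): e=[14,-8,64] → .
    (3,2)@(7, 5): e=[0,30,40] → X  [on edge]
    (5,2)@(11, 5): e=[28,-6,48] → .
    (2,3)@(5, 7): e=[0,50,20] → X  [on edge]
    (5,3)@(11, 7): e=[42,-4,32] → .
    (1,4)@(3, 9): e=[0,70,0] → X  [on edge]
    (5,4)@(11, 9): e=[56,-2,16] → .
    (0,5)@(1, 11): e=[0,90,-20] → .  [on edge]
    (1,5)@(3, 11): e=[14,72,-16] → .
    (2,5)@(5, 11): e=[28,54,-12] → .
    (5,5)@(11, 11): e=[70,0,0] → .  [on edge]
  covered (10 px):
    . . . . . . . . .
    . . . . X . . . .
    . . . X X . . . .
    . . X X X . . . .
    . X X X X . . . .
    . . . . . . . . .
    . . . . . . . . .
T2:
  2·area = 16  (B↔C swapped to make it positive)
  edge (10, 6)→(10, 8): d=(0,2) right/bottom  bias=-1
  edge (10, 8)→(2, 10): d=(-8,2) right/bottom  bias=-1
  edge (2, 10)→(10, 6): d=(8,-4) top-left  bias=+0
    (4,3)@(9, 7): e=[2,10,4] → X
    (5,3)@(11, 7): e=[-2,6,12] → .
    (2,4)@(5, 9): e=[10,2,4] → X
    (3,4)@(7, 9): e=[6,-2,12] → .
    (4,4)@(9, 9): e=[2,-6,20] → .
    (2,5)@(5, 11): e=[10,-14,20] → .
  covered (2 px):
    . . . . . . . . .
    . . . . . . . . .
    . . . . . . . . .
    . . . . X . . . .
    . . X . . . . . .
    . . . . . . . . .
    . . . . . . . . .

Final: 20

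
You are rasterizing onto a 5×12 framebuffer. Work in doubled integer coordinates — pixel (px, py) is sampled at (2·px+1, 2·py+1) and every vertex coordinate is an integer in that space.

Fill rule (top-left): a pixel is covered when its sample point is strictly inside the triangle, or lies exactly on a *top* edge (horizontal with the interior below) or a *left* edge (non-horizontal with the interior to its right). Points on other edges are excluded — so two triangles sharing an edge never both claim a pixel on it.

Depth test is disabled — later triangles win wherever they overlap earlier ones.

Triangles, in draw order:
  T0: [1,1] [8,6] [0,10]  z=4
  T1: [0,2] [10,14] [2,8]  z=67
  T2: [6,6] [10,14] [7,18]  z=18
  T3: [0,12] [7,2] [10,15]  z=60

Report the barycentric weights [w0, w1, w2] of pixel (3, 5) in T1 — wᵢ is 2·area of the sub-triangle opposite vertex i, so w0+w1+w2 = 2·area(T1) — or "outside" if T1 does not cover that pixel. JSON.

T0:
  2·area = 68
  edge (1, 1)→(8, 6): d=(7,5) right/bottom  bias=-1
  edge (8, 6)→(0, 10): d=(-8,4) right/bottom  bias=-1
  edge (0, 10)→(1, 1): d=(1,-9) top-left  bias=+0
    (0,0)@(1, 1): e=[0,68,0] → .  [on edge]
    (0,1)@(1, 3): e=[14,52,2] → X
    (1,1)@(3, 3): e=[4,44,20] → X
    (2,1)@(5, 3): e=[-6,36,38] → .
    (0,2)@(1, 5): e=[28,36,4] → X
    (2,2)@(5, 5): e=[8,20,40] → X
    (3,2)@(7, 5): e=[-2,12,58] → .
    (0,3)@(1, 7): e=[42,20,6] → X
    (3,3)@(7, 7): e=[12,-4,60] → .
    (0,4)@(1, 9): e=[56,4,8] → X
    (1,4)@(3, 9): e=[46,-4,26] → .
    (2,4)@(5, 9): e=[36,-12,44] → .
  covered (9 px):
    . . . . .
    X X . . .
    X X X . .
    X X X . .
    X . . . .
    . . . . .
    . . . . .
    . . . . .
    . . . . .
    . . . . .
    . . . . .
    . . . . .
T1:
  2·area = 36
  edge (0, 2)→(10, 14): d=(10,12) right/bottom  bias=-1
  edge (10, 14)→(2, 8): d=(-8,-6) top-left  bias=+0
  edge (2, 8)→(0, 2): d=(-2,-6) top-left  bias=+0
    (0,2)@(1, 5): e=[18,18,0] → X  [on edge]
    (1,2)@(3, 5): e=[-6,30,12] → .
    (0,3)@(1, 7): e=[38,2,-4] → .
    (1,3)@(3, 7): e=[14,14,8] → X
    (2,3)@(5, 7): e=[-10,26,20] → .
    (1,4)@(3, 9): e=[34,-2,4] → .
    (2,4)@(5, 9): e=[10,10,16] → X
    (3,4)@(7, 9): e=[-14,22,28] → .
    (1,5)@(3, 11): e=[54,-18,0] → .  [on edge]
    (2,5)@(5, 11): e=[30,-6,12] → .
    (3,5)@(7, 11): e=[6,6,24] → X
    (4,5)@(9, 11): e=[-18,18,36] → .
    (2,8)@(5, 17): e=[90,-54,0] → .  [on edge]
    (3,11)@(7, 23): e=[126,-90,0] → .  [on edge]
  covered (5 px):
    . . . . .
    . . . . .
    X . . . .
    . X . . .
    . . X . .
    . . . X .
    . . . . X
    . . . . .
    . . . . .
    . . . . .
    . . . . .
    . . . . .
T2:
  2·area = 40
  edge (6, 6)→(10, 14): d=(4,8) right/bottom  bias=-1
  edge (10, 14)→(7, 18): d=(-3,4) right/bottom  bias=-1
  edge (7, 18)→(6, 6): d=(-1,-12) top-left  bias=+0
    (3,4)@(7, 9): e=[4,27,9] → X
    (4,4)@(9, 9): e=[-12,19,33] → .
    (3,5)@(7, 11): e=[12,21,7] → X
    (4,5)@(9, 11): e=[-4,13,31] → .
    (3,6)@(7, 13): e=[20,15,5] → X
    (4,6)@(9, 13): e=[4,7,29] → X
    (3,7)@(7, 15): e=[28,9,3] → X
    (3,8)@(7, 17): e=[36,3,1] → X
    (4,8)@(9, 17): e=[20,-5,25] → .
    (3,9)@(7, 19): e=[44,-3,-1] → .
  covered (7 px):
    . . . . .
    . . . . .
    . . . . .
    . . . . .
    . . . X .
    . . . X .
    . . . X X
    . . . X X
    . . . X .
    . . . . .
    . . . . .
    . . . . .
T3:
  2·area = 121
  edge (0, 12)→(7, 2): d=(7,-10) top-left  bias=+0
  edge (7, 2)→(10, 15): d=(3,13) right/bottom  bias=-1
  edge (10, 15)→(0, 12): d=(-10,-3) top-left  bias=+0
    (3,1)@(7, 3): e=[7,3,111] → X
    (4,1)@(9, 3): e=[27,-23,117] → .
    (2,2)@(5, 5): e=[1,35,85] → X
    (4,2)@(9, 5): e=[41,-17,97] → .
    (2,3)@(5, 7): e=[15,41,65] → X
    (4,3)@(9, 7): e=[55,-11,77] → .
    (1,4)@(3, 9): e=[9,73,39] → X
    (4,4)@(9, 9): e=[69,-5,57] → .
    (0,5)@(1, 11): e=[3,105,13] → X
    (4,5)@(9, 11): e=[83,1,37] → X
    (0,6)@(1, 13): e=[17,111,-7] → .
    (1,6)@(3, 13): e=[37,85,-1] → .
  covered (16 px):
    . . . . .
    . . . X .
    . . X X .
    . . X X .
    . X X X .
    X X X X X
    . . X X X
    . . . . .
    . . . . .
    . . . . .
    . . . . .
    . . . . .

Answer: [6,24,6]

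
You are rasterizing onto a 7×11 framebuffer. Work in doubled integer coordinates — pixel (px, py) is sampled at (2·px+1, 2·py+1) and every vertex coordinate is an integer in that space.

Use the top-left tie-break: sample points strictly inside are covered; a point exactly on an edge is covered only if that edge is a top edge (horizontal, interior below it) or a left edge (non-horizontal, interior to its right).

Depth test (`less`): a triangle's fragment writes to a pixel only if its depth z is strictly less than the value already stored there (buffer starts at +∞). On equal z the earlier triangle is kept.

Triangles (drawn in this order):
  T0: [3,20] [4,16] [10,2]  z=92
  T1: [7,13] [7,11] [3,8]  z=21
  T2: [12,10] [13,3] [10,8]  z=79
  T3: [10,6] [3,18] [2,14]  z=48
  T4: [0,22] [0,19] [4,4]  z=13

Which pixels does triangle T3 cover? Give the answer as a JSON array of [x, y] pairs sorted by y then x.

T0:
  2·area = 10
  edge (3, 20)→(4, 16): d=(1,-4) top-left  bias=+0
  edge (4, 16)→(10, 2): d=(6,-14) top-left  bias=+0
  edge (10, 2)→(3, 20): d=(-7,18) right/bottom  bias=-1
    (3,4)@(7, 9): e=[5,0,5] → X  [on edge]
    (4,4)@(9, 9): e=[13,28,-31] → .
    (3,5)@(7, 11): e=[7,12,-9] → .
  covered (1 px):
    . . . . . . .
    . . . . . . .
    . . . . . . .
    . . . . . . .
    . . . X . . .
    . . . . . . .
    . . . . . . .
    . . . . . . .
    . . . . . . .
    . . . . . . .
    . . . . . . .
T1:
  2·area = 8  (B↔C swapped to make it positive)
  edge (7, 13)→(3, 8): d=(-4,-5) top-left  bias=+0
  edge (3, 8)→(7, 11): d=(4,3) right/bottom  bias=-1
  edge (7, 11)→(7, 13): d=(0,2) right/bottom  bias=-1
    (3,0)@(7, 1): e=[48,-40,0] → .  [on edge]
    (3,1)@(7, 3): e=[40,-32,0] → .  [on edge]
    (3,2)@(7, 5): e=[32,-24,0] → .  [on edge]
    (3,3)@(7, 7): e=[24,-16,0] → .  [on edge]
    (3,4)@(7, 9): e=[16,-8,0] → .  [on edge]
    (3,5)@(7, 11): e=[8,0,0] → .  [on edge]
    (3,6)@(7, 13): e=[0,8,0] → .  [on edge]
    (3,7)@(7, 15): e=[-8,16,0] → .  [on edge]
    (3,8)@(7, 17): e=[-16,24,0] → .  [on edge]
    (3,9)@(7, 19): e=[-24,32,0] → .  [on edge]
    (3,10)@(7, 21): e=[-32,40,0] → .  [on edge]
  covered (0 px):
    . . . . . . .
    . . . . . . .
    . . . . . . .
    . . . . . . .
    . . . . . . .
    . . . . . . .
    . . . . . . .
    . . . . . . .
    . . . . . . .
    . . . . . . .
    . . . . . . .
T2:
  2·area = 16  (B↔C swapped to make it positive)
  edge (12, 10)→(10, 8): d=(-2,-2) top-left  bias=+0
  edge (10, 8)→(13, 3): d=(3,-5) top-left  bias=+0
  edge (13, 3)→(12, 10): d=(-1,7) right/bottom  bias=-1
    (1,0)@(3, 1): e=[0,-56,72] → .  [on edge]
    (2,1)@(5, 3): e=[0,-40,56] → .  [on edge]
    (6,1)@(13, 3): e=[16,0,0] → .  [on edge]
    (3,2)@(7, 5): e=[0,-24,40] → .  [on edge]
    (4,3)@(9, 7): e=[0,-8,24] → .  [on edge]
    (5,3)@(11, 7): e=[4,2,10] → X
    (6,3)@(13, 7): e=[8,12,-4] → .
    (5,4)@(11, 9): e=[0,8,8] → X  [on edge]
    (6,4)@(13, 9): e=[4,18,-6] → .
    (5,5)@(11, 11): e=[-4,14,6] → .
    (6,5)@(13, 11): e=[0,24,-8] → .  [on edge]
    (3,6)@(7, 13): e=[-16,0,32] → .  [on edge]
    (5,8)@(11, 17): e=[-16,32,0] → .  [on edge]
  covered (2 px):
    . . . . . . .
    . . . . . . .
    . . . . . . .
    . . . . . X .
    . . . . . X .
    . . . . . . .
    . . . . . . .
    . . . . . . .
    . . . . . . .
    . . . . . . .
    . . . . . . .
T3:
  2·area = 40
  edge (10, 6)→(3, 18): d=(-7,12) right/bottom  bias=-1
  edge (3, 18)→(2, 14): d=(-1,-4) top-left  bias=+0
  edge (2, 14)→(10, 6): d=(8,-8) top-left  bias=+0
    (6,1)@(13, 3): e=[-15,55,0] → .  [on edge]
    (5,2)@(11, 5): e=[-5,45,0] → .  [on edge]
    (4,3)@(9, 7): e=[5,35,0] → X  [on edge]
    (5,3)@(11, 7): e=[-19,43,16] → .
    (3,4)@(7, 9): e=[15,25,0] → X  [on edge]
    (4,4)@(9, 9): e=[-9,33,16] → .
    (2,5)@(5, 11): e=[25,15,0] → X  [on edge]
    (4,5)@(9, 11): e=[-23,31,32] → .
    (1,6)@(3, 13): e=[35,5,0] → X  [on edge]
    (3,6)@(7, 13): e=[-13,21,32] → .
    (0,7)@(1, 15): e=[45,-5,0] → .  [on edge]
    (1,7)@(3, 15): e=[21,3,16] → X
  covered (8 px):
    . . . . . . .
    . . . . . . .
    . . . . . . .
    . . . . X . .
    . . . X . . .
    . . X X . . .
    . X X . . . .
    . X . . . . .
    . X . . . . .
    . . . . . . .
    . . . . . . .
T4:
  2·area = 12
  edge (0, 22)→(0, 19): d=(0,-3) top-left  bias=+0
  edge (0, 19)→(4, 4): d=(4,-15) top-left  bias=+0
  edge (4, 4)→(0, 22): d=(-4,18) right/bottom  bias=-1
    (0,8)@(1, 17): e=[3,7,2] → X
    (1,8)@(3, 17): e=[9,37,-34] → .
    (0,9)@(1, 19): e=[3,15,-6] → .
  covered (1 px):
    . . . . . . .
    . . . . . . .
    . . . . . . .
    . . . . . . .
    . . . . . . .
    . . . . . . .
    . . . . . . .
    . . . . . . .
    X . . . . . .
    . . . . . . .
    . . . . . . .

Answer: [[4,3],[3,4],[2,5],[3,5],[1,6],[2,6],[1,7],[1,8]]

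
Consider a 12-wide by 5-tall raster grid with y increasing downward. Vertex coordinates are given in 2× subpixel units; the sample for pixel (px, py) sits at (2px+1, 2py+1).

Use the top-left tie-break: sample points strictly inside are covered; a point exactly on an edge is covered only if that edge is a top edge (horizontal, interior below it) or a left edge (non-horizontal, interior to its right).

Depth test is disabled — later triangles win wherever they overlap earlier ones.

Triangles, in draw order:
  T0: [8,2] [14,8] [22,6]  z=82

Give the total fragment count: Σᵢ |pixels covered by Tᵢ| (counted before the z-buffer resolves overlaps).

T0:
  2·area = 60  (B↔C swapped to make it positive)
  edge (8, 2)→(22, 6): d=(14,4) right/bottom  bias=-1
  edge (22, 6)→(14, 8): d=(-8,2) right/bottom  bias=-1
  edge (14, 8)→(8, 2): d=(-6,-6) top-left  bias=+0
    (3,0)@(7, 1): e=[-10,70,0] → .  [on edge]
    (4,1)@(9, 3): e=[10,50,0] → X  [on edge]
    (5,1)@(11, 3): e=[2,46,12] → X
    (6,1)@(13, 3): e=[-6,42,24] → .
    (4,2)@(9, 5): e=[38,34,-12] → .
    (5,2)@(11, 5): e=[30,30,0] → X  [on edge]
    (6,2)@(13, 5): e=[22,26,12] → X
    (7,2)@(15, 5): e=[14,22,24] → X
    (8,2)@(17, 5): e=[6,18,36] → X
    (9,2)@(19, 5): e=[-2,14,48] → .
    (5,3)@(11, 7): e=[58,14,-12] → .
    (6,3)@(13, 7): e=[50,10,0] → X  [on edge]
    (7,4)@(15, 9): e=[70,-10,0] → .  [on edge]
  covered (9 px):
    . . . . . . . . . . . .
    . . . . X X . . . . . .
    . . . . . X X X X . . .
    . . . . . . X X X . . .
    . . . . . . . . . . . .

Result: 9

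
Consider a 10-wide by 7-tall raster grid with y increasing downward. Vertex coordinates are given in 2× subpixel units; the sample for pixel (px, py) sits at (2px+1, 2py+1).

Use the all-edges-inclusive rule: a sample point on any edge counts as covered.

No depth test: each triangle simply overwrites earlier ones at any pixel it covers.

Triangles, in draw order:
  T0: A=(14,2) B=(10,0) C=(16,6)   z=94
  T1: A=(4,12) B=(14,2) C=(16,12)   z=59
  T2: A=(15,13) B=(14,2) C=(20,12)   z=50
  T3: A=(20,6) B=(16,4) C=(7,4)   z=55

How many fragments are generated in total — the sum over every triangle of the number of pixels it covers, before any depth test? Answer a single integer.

T0:
  2·area = 12  (B↔C swapped to make it positive)
  edge (14, 2)→(16, 6): d=(2,4) inclusive
  edge (16, 6)→(10, 0): d=(-6,-6) inclusive
  edge (10, 0)→(14, 2): d=(4,2) inclusive
    (5,0)@(11, 1): e=[10,0,2] → #  [on edge]
    (6,0)@(13, 1): e=[2,12,-2] → ·
    (5,1)@(11, 3): e=[14,-12,10] → ·
    (6,1)@(13, 3): e=[6,0,6] → #  [on edge]
    (7,1)@(15, 3): e=[-2,12,2] → ·
    (6,2)@(13, 5): e=[10,-12,14] → ·
    (7,2)@(15, 5): e=[2,0,10] → #  [on edge]
    (8,2)@(17, 5): e=[-6,12,6] → ·
    (7,3)@(15, 7): e=[6,-12,18] → ·
    (8,3)@(17, 7): e=[-2,0,14] → ·  [on edge]
    (9,4)@(19, 9): e=[-6,0,18] → ·  [on edge]
  covered (3 px):
    · · · · · # · · · ·
    · · · · · · # · · ·
    · · · · · · · # · ·
    · · · · · · · · · ·
    · · · · · · · · · ·
    · · · · · · · · · ·
    · · · · · · · · · ·
T1:
  2·area = 120
  edge (4, 12)→(14, 2): d=(10,-10) inclusive
  edge (14, 2)→(16, 12): d=(2,10) inclusive
  edge (16, 12)→(4, 12): d=(-12,0) inclusive
    (7,0)@(15, 1): e=[0,-12,132] → ·  [on edge]
    (6,1)@(13, 3): e=[0,12,108] → #  [on edge]
    (7,1)@(15, 3): e=[20,-8,108] → ·
    (5,2)@(11, 5): e=[0,36,84] → #  [on edge]
    (7,2)@(15, 5): e=[40,-4,84] → ·
    (4,3)@(9, 7): e=[0,60,60] → #  [on edge]
    (7,3)@(15, 7): e=[60,0,60] → #  [on edge]
    (8,3)@(17, 7): e=[80,-20,60] → ·
    (3,4)@(7, 9): e=[0,84,36] → #  [on edge]
    (8,4)@(17, 9): e=[100,-16,36] → ·
    (2,5)@(5, 11): e=[0,108,12] → #  [on edge]
    (8,5)@(17, 11): e=[120,-12,12] → ·
    (1,6)@(3, 13): e=[0,132,-12] → ·  [on edge]
  covered (18 px):
    · · · · · · · · · ·
    · · · · · · # · · ·
    · · · · · # # · · ·
    · · · · # # # # · ·
    · · · # # # # # · ·
    · · # # # # # # · ·
    · · · · · · · · · ·
T2:
  2·area = 56
  edge (15, 13)→(14, 2): d=(-1,-11) inclusive
  edge (14, 2)→(20, 12): d=(6,10) inclusive
  edge (20, 12)→(15, 13): d=(-5,1) inclusive
    (7,2)@(15, 5): e=[8,8,40] → #
    (8,2)@(17, 5): e=[30,-12,38] → ·
    (7,3)@(15, 7): e=[6,20,30] → #
    (8,3)@(17, 7): e=[28,0,28] → #  [on edge]
    (9,3)@(19, 7): e=[50,-20,26] → ·
    (7,4)@(15, 9): e=[4,32,20] → #
    (9,4)@(19, 9): e=[48,-8,16] → ·
    (7,5)@(15, 11): e=[2,44,10] → #
    (9,5)@(19, 11): e=[46,4,6] → #
    (7,6)@(15, 13): e=[0,56,0] → #  [on edge]
    (8,6)@(17, 13): e=[22,36,-2] → ·
    (9,6)@(19, 13): e=[44,16,-4] → ·
  covered (9 px):
    · · · · · · · · · ·
    · · · · · · · · · ·
    · · · · · · · # · ·
    · · · · · · · # # ·
    · · · · · · · # # ·
    · · · · · · · # # #
    · · · · · · · # · ·
T3:
  2·area = 18  (B↔C swapped to make it positive)
  edge (20, 6)→(7, 4): d=(-13,-2) inclusive
  edge (7, 4)→(16, 4): d=(9,0) inclusive
  edge (16, 4)→(20, 6): d=(4,2) inclusive
    (7,2)@(15, 5): e=[3,9,6] → #
    (8,2)@(17, 5): e=[7,9,2] → #
    (9,2)@(19, 5): e=[11,9,-2] → ·
    (7,3)@(15, 7): e=[-23,27,14] → ·
    (8,3)@(17, 7): e=[-19,27,10] → ·
  covered (2 px):
    · · · · · · · · · ·
    · · · · · · · · · ·
    · · · · · · · # # ·
    · · · · · · · · · ·
    · · · · · · · · · ·
    · · · · · · · · · ·
    · · · · · · · · · ·

Answer: 32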